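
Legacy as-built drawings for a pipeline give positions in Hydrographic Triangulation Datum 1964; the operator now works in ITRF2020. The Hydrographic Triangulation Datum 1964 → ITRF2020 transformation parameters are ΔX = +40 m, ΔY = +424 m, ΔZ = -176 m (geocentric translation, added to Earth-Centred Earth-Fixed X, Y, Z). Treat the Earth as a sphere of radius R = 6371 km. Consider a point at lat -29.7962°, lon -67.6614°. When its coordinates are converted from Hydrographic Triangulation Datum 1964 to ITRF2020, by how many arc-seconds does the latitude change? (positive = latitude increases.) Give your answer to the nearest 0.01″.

sin φ = -0.496916, cos φ = 0.867798, sin λ = -0.924954, cos λ = 0.380079.
North component: ΔN = −sin φ cos λ·ΔX − sin φ sin λ·ΔY + cos φ·ΔZ = −(-0.496916)(0.380079)(40) − (-0.496916)(-0.924954)(424) + (0.867798)(-176) = -340.06 m.
1° of latitude spans πR/180 = 111195 m, so Δφ = -340.06 / 111195 × 3600 = -11.010″.

Δφ = -11.01″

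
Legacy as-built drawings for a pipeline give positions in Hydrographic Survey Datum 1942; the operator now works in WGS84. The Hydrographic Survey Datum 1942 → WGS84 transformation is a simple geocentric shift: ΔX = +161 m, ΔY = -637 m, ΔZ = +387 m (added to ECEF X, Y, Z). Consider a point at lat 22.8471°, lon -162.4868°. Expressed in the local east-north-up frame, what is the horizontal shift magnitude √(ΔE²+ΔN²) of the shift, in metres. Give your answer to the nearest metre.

At φ = 22.8471°, λ = -162.4868°: sin φ = 0.388273, cos φ = 0.921544, sin λ = -0.300926, cos λ = -0.953648.
ΔE = −sin λ·ΔX + cos λ·ΔY = −(-0.300926)·(161) + (-0.953648)·(-637) = 655.92 m.
ΔN = −sin φ cos λ·ΔX − sin φ sin λ·ΔY + cos φ·ΔZ = −(0.388273)(-0.953648)(161) − (0.388273)(-0.300926)(-637) + (0.921544)(387) = 341.82 m.
Horizontal magnitude = √(ΔE² + ΔN²) = √(655.92² + 341.82²) = 739.65 m.

740 m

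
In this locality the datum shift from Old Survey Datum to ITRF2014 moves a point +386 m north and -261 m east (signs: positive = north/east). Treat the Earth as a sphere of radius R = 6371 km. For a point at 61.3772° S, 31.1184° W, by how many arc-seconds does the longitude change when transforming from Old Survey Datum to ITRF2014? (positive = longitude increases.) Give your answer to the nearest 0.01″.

At latitude -61.3772°, cos φ = 0.479041.
One radian of longitude at latitude φ spans R cos φ, so Δλ = ΔE / (R cos φ) = -261.0 / (6371000 × 0.479041) = -8.5518e-05 rad = -17.639″.

Δλ = -17.64″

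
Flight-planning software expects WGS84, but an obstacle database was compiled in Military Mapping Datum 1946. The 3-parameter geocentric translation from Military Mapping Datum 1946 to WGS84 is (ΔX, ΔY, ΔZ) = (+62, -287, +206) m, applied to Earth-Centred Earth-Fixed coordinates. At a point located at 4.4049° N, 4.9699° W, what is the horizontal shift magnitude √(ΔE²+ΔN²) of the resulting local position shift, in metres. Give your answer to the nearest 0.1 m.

343.8 m

At φ = 4.4049°, λ = -4.9699°: sin φ = 0.076804, cos φ = 0.997046, sin λ = -0.086632, cos λ = 0.996240.
ΔE = −sin λ·ΔX + cos λ·ΔY = −(-0.086632)·(62) + (0.996240)·(-287) = -280.55 m.
ΔN = −sin φ cos λ·ΔX − sin φ sin λ·ΔY + cos φ·ΔZ = −(0.076804)(0.996240)(62) − (0.076804)(-0.086632)(-287) + (0.997046)(206) = 198.74 m.
Horizontal magnitude = √(ΔE² + ΔN²) = √((-280.55)² + 198.74²) = 343.81 m.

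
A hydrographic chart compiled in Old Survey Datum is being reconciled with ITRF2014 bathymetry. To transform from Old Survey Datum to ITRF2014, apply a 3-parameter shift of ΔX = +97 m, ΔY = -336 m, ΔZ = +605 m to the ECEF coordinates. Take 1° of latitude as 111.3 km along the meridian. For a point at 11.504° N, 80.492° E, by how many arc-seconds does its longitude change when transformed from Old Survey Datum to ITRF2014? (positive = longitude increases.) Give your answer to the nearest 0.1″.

sin φ = 0.199436, cos φ = 0.979911, sin λ = 0.986263, cos λ = 0.165185.
East component: ΔE = −sin λ·ΔX + cos λ·ΔY = −(0.986263)(97) + (0.165185)(-336) = -151.17 m.
1° of latitude spans 111300 m; at latitude φ, 1° of longitude spans that × cos φ = 109064.1 m, so Δλ = -151.17 / 109064.1 × 3600 = -4.990″.

Δλ = -5.0″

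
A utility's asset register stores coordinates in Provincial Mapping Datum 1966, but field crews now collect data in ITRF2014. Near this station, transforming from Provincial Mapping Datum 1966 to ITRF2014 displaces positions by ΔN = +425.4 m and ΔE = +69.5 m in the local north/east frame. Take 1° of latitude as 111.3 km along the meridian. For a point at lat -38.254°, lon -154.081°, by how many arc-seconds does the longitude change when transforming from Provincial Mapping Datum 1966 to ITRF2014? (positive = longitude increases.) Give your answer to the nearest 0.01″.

At latitude -38.254°, cos φ = 0.785274.
1° of longitude at this latitude = 111.3 × cos φ = 87.40 km, so Δλ = 69.5 / 87401.0 = 0.0007952° = 2.863″.

Δλ = 2.86″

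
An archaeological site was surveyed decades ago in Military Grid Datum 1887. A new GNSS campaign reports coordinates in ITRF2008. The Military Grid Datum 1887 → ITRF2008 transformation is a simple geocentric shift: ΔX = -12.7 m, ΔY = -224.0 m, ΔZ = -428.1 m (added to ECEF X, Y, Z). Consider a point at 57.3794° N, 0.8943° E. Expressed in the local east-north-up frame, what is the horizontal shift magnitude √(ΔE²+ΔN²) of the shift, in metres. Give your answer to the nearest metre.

The local east axis at (φ, λ) is (−sin λ, cos λ, 0), so ΔE = −sin(0.8943°)·(-12.7) + cos(0.8943°)·(-224.0) = -223.77 m.
The local north axis is (−sin φ cos λ, −sin φ sin λ, cos φ), giving ΔN = 10.695 + 2.945 − 230.777 = -217.14 m.
Horizontal magnitude = √(ΔE² + ΔN²) = √((-223.77)² + (-217.14)²) = 311.81 m.

312 m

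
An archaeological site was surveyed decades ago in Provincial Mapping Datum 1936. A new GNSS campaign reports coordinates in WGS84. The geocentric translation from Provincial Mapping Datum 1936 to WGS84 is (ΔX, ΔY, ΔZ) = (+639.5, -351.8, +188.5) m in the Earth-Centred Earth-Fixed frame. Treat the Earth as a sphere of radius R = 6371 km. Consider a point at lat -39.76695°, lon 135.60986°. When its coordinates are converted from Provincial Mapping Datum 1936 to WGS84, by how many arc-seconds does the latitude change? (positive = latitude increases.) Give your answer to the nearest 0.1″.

sin φ = -0.639666, cos φ = 0.768653, sin λ = 0.699540, cos λ = -0.714593.
North component: ΔN = −sin φ cos λ·ΔX − sin φ sin λ·ΔY + cos φ·ΔZ = −(-0.639666)(-0.714593)(639.5) − (-0.639666)(0.699540)(-351.8) + (0.768653)(188.5) = -304.85 m.
1° of latitude spans πR/180 = 111195 m, so Δφ = -304.85 / 111195 × 3600 = -9.870″.

Δφ = -9.9″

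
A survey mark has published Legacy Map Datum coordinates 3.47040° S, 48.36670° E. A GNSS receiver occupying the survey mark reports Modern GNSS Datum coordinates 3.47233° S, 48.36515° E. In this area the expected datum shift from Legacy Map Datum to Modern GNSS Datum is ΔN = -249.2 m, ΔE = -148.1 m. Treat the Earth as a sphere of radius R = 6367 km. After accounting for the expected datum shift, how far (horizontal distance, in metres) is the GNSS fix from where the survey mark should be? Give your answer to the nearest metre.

Observed coordinate differences: Δφ = -0.00193°, Δλ = -0.00155°.
Converting to metres (1° lat = 111125 m, cos φ = 0.998166): observed ΔN = -214.5 m, observed ΔE = -171.9 m.
Subtracting the expected shift leaves a residual of -214.5 − (-249.2) = 34.7 m north and -171.9 − (-148.1) = -23.8 m east.
Residual distance = √(34.7² + (-23.8)²) = 42.1 m.

42 m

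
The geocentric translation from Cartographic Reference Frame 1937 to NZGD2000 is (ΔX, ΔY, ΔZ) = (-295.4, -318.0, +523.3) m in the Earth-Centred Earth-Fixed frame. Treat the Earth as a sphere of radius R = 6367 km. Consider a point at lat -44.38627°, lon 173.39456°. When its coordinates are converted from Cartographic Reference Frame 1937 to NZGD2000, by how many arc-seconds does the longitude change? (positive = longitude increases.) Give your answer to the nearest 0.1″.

sin φ = -0.699492, cos φ = 0.714640, sin λ = 0.115031, cos λ = -0.993362.
East component: ΔE = −sin λ·ΔX + cos λ·ΔY = −(0.115031)(-295.4) + (-0.993362)(-318.0) = 349.87 m.
1° of latitude spans πR/180 = 111125 m; at latitude φ, 1° of longitude spans that × cos φ = 79414.5 m, so Δλ = 349.87 / 79414.5 × 3600 = 15.860″.

Δλ = 15.9″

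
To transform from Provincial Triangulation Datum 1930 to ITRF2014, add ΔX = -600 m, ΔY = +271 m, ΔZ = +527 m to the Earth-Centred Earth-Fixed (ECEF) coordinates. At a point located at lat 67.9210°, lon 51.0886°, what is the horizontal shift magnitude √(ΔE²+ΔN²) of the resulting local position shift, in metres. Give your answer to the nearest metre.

728 m

At φ = 67.9210°, λ = 51.0886°: sin φ = 0.926666, cos φ = 0.375885, sin λ = 0.778118, cos λ = 0.628118.
ΔE = −sin λ·ΔX + cos λ·ΔY = −(0.778118)·(-600) + (0.628118)·(271) = 637.09 m.
ΔN = −sin φ cos λ·ΔX − sin φ sin λ·ΔY + cos φ·ΔZ = −(0.926666)(0.628118)(-600) − (0.926666)(0.778118)(271) + (0.375885)(527) = 351.92 m.
Horizontal magnitude = √(ΔE² + ΔN²) = √(637.09² + 351.92²) = 727.83 m.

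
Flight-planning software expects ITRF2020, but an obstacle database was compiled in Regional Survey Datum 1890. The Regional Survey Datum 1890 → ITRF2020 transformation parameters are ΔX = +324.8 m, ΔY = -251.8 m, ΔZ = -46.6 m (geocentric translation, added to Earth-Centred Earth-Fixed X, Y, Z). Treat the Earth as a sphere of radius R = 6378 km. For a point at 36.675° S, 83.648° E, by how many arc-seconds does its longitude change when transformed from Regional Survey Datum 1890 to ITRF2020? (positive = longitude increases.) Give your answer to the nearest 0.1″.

sin φ = -0.597275, cos φ = 0.802036, sin λ = 0.993861, cos λ = 0.110636.
East component: ΔE = −sin λ·ΔX + cos λ·ΔY = −(0.993861)(324.8) + (0.110636)(-251.8) = -350.66 m.
1° of latitude spans πR/180 = 111317 m; at latitude φ, 1° of longitude spans that × cos φ = 89280.4 m, so Δλ = -350.66 / 89280.4 × 3600 = -14.140″.

Δλ = -14.1″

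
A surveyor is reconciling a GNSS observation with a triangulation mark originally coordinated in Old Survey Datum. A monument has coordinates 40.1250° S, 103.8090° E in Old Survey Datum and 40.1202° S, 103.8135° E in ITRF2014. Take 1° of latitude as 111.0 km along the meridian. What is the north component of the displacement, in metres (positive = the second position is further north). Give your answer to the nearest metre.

Δφ = -40.1202° − -40.1250° = +0.0048°; Δλ = 103.8135° − 103.8090° = +0.0045°.
ΔN = Δφ × 111000 = 532.8 m; ΔE = Δλ × 111000 × cos(-40.1250°) = +0.0045 × 111000 × 0.764640 = 381.9 m.

ΔN = 533 m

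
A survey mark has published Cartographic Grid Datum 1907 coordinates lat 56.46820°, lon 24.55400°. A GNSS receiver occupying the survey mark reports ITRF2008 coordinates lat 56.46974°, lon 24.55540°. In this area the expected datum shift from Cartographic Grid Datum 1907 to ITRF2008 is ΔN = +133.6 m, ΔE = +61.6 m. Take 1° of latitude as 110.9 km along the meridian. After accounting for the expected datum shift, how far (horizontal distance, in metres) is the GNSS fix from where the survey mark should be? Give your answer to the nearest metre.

44 m

Observed coordinate differences: Δφ = +0.00154°, Δλ = +0.00140°.
Converting to metres (1° lat = 110900 m, cos φ = 0.552400): observed ΔN = 170.8 m, observed ΔE = 85.8 m.
Subtracting the expected shift leaves a residual of 170.8 − (133.6) = 37.2 m north and 85.8 − (61.6) = 24.2 m east.
Residual distance = √(37.2² + 24.2²) = 44.3 m.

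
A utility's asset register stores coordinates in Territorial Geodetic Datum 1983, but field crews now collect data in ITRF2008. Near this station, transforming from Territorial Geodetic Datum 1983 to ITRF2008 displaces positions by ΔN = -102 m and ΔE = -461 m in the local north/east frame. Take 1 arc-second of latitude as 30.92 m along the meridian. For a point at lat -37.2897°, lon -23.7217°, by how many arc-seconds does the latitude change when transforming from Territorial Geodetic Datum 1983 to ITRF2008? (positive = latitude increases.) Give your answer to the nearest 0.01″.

1″ of latitude = 30.92 m, so Δφ = -102.0 / 30.92 = -3.299″.

Δφ = -3.30″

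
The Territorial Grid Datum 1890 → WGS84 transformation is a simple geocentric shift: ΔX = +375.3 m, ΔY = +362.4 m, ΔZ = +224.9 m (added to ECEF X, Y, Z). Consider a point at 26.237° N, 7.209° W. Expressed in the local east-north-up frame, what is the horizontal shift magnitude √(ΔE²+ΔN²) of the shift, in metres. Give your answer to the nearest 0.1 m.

At φ = 26.237°, λ = -7.209°: sin φ = 0.442085, cos φ = 0.896973, sin λ = -0.125489, cos λ = 0.992095.
ΔE = −sin λ·ΔX + cos λ·ΔY = −(-0.125489)·(375.3) + (0.992095)·(362.4) = 406.63 m.
ΔN = −sin φ cos λ·ΔX − sin φ sin λ·ΔY + cos φ·ΔZ = −(0.442085)(0.992095)(375.3) − (0.442085)(-0.125489)(362.4) + (0.896973)(224.9) = 57.23 m.
Horizontal magnitude = √(ΔE² + ΔN²) = √(406.63² + 57.23²) = 410.64 m.

410.6 m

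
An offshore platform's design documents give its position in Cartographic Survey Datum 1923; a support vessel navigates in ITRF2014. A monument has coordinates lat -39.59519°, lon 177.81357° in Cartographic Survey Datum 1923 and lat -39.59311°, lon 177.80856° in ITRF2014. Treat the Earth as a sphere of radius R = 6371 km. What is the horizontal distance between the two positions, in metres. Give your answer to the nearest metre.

Δφ = -39.59311° − -39.59519° = +0.00208°; Δλ = 177.80856° − 177.81357° = -0.00501°.
1° along a meridian = πR/180 = 111195 m.
ΔN = Δφ × 111195 = 231.3 m; ΔE = Δλ × 111195 × cos(-39.59519°) = -0.00501 × 111195 × 0.770567 = -429.3 m.
Distance = √(ΔE² + ΔN²) = √((-429.3)² + 231.3²) = 487.6 m.

488 m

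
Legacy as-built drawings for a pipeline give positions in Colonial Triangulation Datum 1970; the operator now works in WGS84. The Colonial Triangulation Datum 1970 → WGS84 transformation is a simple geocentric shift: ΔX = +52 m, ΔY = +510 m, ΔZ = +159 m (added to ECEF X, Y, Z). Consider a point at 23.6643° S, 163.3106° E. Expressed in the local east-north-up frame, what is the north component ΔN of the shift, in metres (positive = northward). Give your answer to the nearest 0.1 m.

ΔN = 184.4 m

At φ = -23.6643°, λ = 163.3106°: sin φ = -0.401377, cos φ = 0.915913, sin λ = 0.287183, cos λ = -0.957876.
ΔN = −sin φ cos λ·ΔX − sin φ sin λ·ΔY + cos φ·ΔZ = −(-0.401377)(-0.957876)(52) − (-0.401377)(0.287183)(510) + (0.915913)(159) = 184.42 m.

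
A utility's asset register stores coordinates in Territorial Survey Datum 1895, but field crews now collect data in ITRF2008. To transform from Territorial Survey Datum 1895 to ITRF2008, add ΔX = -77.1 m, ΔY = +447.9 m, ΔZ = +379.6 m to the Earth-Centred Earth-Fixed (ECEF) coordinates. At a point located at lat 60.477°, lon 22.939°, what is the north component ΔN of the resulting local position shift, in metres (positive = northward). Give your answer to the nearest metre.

At φ = 60.477°, λ = 22.939°: sin φ = 0.870158, cos φ = 0.492773, sin λ = 0.389751, cos λ = 0.920920.
ΔN = −sin φ cos λ·ΔX − sin φ sin λ·ΔY + cos φ·ΔZ = −(0.870158)(0.920920)(-77.1) − (0.870158)(0.389751)(447.9) + (0.492773)(379.6) = 96.94 m.

ΔN = 97 m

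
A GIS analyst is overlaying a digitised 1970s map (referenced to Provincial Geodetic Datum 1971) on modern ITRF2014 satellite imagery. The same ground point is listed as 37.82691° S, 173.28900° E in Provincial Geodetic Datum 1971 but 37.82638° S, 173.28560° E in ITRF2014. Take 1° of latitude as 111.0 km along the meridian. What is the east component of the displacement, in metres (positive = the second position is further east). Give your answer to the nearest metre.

Δφ = -37.82638° − -37.82691° = +0.00053°; Δλ = 173.28560° − 173.28900° = -0.00340°.
ΔN = Δφ × 111000 = 58.8 m; ΔE = Δλ × 111000 × cos(-37.82691°) = -0.00340 × 111000 × 0.789867 = -298.1 m.

ΔE = -298 m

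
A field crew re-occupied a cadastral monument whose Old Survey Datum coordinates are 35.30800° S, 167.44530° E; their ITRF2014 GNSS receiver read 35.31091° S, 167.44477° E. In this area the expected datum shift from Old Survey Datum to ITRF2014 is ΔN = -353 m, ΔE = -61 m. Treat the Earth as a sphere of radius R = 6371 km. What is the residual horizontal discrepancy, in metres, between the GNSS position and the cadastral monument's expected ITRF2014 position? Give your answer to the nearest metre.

32 m

Observed coordinate differences: Δφ = -0.00291°, Δλ = -0.00053°.
Converting to metres (1° lat = 111195 m, cos φ = 0.816057): observed ΔN = -323.6 m, observed ΔE = -48.1 m.
Subtracting the expected shift leaves a residual of -323.6 − (-353) = 29.4 m north and -48.1 − (-61) = 12.9 m east.
Residual distance = √(29.4² + 12.9²) = 32.1 m.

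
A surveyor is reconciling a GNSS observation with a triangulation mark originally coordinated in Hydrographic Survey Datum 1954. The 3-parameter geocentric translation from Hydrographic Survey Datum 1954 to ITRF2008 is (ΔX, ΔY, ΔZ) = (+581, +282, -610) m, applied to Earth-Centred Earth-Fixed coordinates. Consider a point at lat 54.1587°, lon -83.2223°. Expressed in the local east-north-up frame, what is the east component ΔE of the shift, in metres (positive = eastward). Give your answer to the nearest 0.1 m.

The local east axis at (φ, λ) is (−sin λ, cos λ, 0), so ΔE = −sin(-83.2223°)·581 + cos(-83.2223°)·282 = 610.22 m.

ΔE = 610.2 m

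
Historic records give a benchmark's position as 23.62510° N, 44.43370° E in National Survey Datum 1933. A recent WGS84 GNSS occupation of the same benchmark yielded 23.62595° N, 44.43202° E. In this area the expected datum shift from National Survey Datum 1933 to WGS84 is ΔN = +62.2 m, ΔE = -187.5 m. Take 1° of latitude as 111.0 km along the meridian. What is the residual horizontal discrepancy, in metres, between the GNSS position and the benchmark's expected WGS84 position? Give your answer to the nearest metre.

Observed coordinate differences: Δφ = +0.00085°, Δλ = -0.00168°.
Converting to metres (1° lat = 111000 m, cos φ = 0.916187): observed ΔN = 94.3 m, observed ΔE = -170.9 m.
Subtracting the expected shift leaves a residual of 94.3 − (62.2) = 32.1 m north and -170.9 − (-187.5) = 16.6 m east.
Residual distance = √(32.1² + 16.6²) = 36.2 m.

36 m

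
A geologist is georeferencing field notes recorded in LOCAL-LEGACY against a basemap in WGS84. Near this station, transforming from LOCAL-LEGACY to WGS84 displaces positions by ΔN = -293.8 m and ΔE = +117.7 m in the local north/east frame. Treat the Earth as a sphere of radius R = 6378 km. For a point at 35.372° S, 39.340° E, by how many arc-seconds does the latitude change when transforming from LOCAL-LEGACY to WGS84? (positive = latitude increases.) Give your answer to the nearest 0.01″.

Δφ = -9.50″

On a sphere of radius R, 1 rad of latitude = R, so Δφ = ΔN / R = -293.8 / 6378000 = -4.6065e-05 rad = -9.502″.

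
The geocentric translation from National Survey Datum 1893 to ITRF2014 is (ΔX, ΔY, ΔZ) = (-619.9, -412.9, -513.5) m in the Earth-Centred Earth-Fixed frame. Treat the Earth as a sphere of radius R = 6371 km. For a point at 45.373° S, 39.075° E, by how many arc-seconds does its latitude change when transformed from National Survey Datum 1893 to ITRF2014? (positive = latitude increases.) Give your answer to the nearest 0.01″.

sin φ = -0.711695, cos φ = 0.702489, sin λ = 0.630337, cos λ = 0.776322.
North component: ΔN = −sin φ cos λ·ΔX − sin φ sin λ·ΔY + cos φ·ΔZ = −(-0.711695)(0.776322)(-619.9) − (-0.711695)(0.630337)(-412.9) + (0.702489)(-513.5) = -888.46 m.
1° of latitude spans πR/180 = 111195 m, so Δφ = -888.46 / 111195 × 3600 = -28.764″.

Δφ = -28.76″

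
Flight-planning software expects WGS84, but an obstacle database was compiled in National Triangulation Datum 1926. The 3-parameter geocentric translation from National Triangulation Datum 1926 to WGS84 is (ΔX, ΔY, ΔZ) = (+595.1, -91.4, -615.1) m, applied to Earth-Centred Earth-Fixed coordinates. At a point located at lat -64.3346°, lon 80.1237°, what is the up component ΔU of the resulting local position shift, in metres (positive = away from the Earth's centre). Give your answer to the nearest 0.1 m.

The local up (radial) axis is (cos φ cos λ, cos φ sin λ, sin φ), giving ΔU = 44.209 − 39.000 + 554.413 = 559.62 m.

ΔU = 559.6 m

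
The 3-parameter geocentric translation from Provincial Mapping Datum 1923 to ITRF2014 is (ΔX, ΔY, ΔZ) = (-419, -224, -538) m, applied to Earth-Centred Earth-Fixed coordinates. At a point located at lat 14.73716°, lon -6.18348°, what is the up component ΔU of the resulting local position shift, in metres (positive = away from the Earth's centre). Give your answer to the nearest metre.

At φ = 14.73716°, λ = -6.18348°: sin φ = 0.254385, cos φ = 0.967103, sin λ = -0.107713, cos λ = 0.994182.
ΔU = cos φ cos λ·ΔX + cos φ sin λ·ΔY + sin φ·ΔZ = (0.967103)(0.994182)(-419) + (0.967103)(-0.107713)(-224) + (0.254385)(-538) = -516.38 m.

ΔU = -516 m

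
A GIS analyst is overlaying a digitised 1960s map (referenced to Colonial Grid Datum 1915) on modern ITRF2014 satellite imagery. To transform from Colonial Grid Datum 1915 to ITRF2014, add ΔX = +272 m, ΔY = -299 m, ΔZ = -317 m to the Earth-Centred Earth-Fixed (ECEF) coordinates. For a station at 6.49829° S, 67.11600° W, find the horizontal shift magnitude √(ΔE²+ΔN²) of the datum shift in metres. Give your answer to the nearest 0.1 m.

At φ = -6.49829°, λ = -67.11600°: sin φ = -0.113174, cos φ = 0.993575, sin λ = -0.921294, cos λ = 0.388867.
ΔE = −sin λ·ΔX + cos λ·ΔY = −(-0.921294)·(272) + (0.388867)·(-299) = 134.32 m.
ΔN = −sin φ cos λ·ΔX − sin φ sin λ·ΔY + cos φ·ΔZ = −(-0.113174)(0.388867)(272) − (-0.113174)(-0.921294)(-299) + (0.993575)(-317) = -271.82 m.
Horizontal magnitude = √(ΔE² + ΔN²) = √(134.32² + (-271.82)²) = 303.19 m.

303.2 m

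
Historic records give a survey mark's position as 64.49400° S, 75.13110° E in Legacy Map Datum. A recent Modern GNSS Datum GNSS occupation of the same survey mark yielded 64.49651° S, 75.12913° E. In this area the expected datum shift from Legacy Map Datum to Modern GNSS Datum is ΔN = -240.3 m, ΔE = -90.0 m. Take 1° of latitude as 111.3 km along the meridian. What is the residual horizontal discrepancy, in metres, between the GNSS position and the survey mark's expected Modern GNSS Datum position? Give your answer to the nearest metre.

Observed coordinate differences: Δφ = -0.00251°, Δλ = -0.00197°.
Converting to metres (1° lat = 111300 m, cos φ = 0.430606): observed ΔN = -279.4 m, observed ΔE = -94.4 m.
Subtracting the expected shift leaves a residual of -279.4 − (-240.3) = -39.1 m north and -94.4 − (-90.0) = -4.4 m east.
Residual distance = √((-39.1)² + (-4.4)²) = 39.3 m.

39 m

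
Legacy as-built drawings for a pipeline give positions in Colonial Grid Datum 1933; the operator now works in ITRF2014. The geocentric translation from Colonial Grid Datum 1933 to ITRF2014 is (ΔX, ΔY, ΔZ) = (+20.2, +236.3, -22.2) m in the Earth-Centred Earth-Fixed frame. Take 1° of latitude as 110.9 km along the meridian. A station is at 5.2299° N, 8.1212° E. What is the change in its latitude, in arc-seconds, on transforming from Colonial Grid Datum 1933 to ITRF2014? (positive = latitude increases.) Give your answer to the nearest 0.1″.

sin φ = 0.091152, cos φ = 0.995837, sin λ = 0.141268, cos λ = 0.989971.
North component: ΔN = −sin φ cos λ·ΔX − sin φ sin λ·ΔY + cos φ·ΔZ = −(0.091152)(0.989971)(20.2) − (0.091152)(0.141268)(236.3) + (0.995837)(-22.2) = -26.97 m.
1° of latitude spans 110900 m, so Δφ = -26.97 / 110900 × 3600 = -0.876″.

Δφ = -0.9″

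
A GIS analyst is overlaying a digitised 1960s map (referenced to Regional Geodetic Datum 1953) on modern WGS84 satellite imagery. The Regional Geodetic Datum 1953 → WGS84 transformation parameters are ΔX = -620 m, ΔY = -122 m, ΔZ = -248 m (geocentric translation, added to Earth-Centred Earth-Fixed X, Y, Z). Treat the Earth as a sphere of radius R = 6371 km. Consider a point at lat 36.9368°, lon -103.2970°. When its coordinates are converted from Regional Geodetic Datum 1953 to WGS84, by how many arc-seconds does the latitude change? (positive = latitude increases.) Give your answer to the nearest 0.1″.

sin φ = 0.600934, cos φ = 0.799299, sin λ = -0.973191, cos λ = -0.229999.
North component: ΔN = −sin φ cos λ·ΔX − sin φ sin λ·ΔY + cos φ·ΔZ = −(0.600934)(-0.229999)(-620) − (0.600934)(-0.973191)(-122) + (0.799299)(-248) = -355.27 m.
1° of latitude spans πR/180 = 111195 m, so Δφ = -355.27 / 111195 × 3600 = -11.502″.

Δφ = -11.5″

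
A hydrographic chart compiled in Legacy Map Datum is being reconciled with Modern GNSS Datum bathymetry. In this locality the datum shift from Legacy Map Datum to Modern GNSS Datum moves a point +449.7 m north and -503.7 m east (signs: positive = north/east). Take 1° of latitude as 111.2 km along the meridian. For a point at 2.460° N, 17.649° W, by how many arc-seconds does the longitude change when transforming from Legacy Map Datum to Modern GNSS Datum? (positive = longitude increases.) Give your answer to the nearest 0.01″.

At latitude 2.460°, cos φ = 0.999078.
1° of longitude at this latitude = 111.2 × cos φ = 111.10 km, so Δλ = -503.7 / 111097.5 = -0.0045339° = -16.322″.

Δλ = -16.32″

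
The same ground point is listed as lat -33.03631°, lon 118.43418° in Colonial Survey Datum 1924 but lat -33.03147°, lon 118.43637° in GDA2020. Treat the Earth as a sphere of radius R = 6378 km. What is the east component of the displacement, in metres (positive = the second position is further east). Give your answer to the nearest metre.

ΔE = 204 m

Δφ = -33.03147° − -33.03631° = +0.00484°; Δλ = 118.43637° − 118.43418° = +0.00219°.
1° along a meridian = πR/180 = 111317 m.
ΔN = Δφ × 111317 = 538.8 m; ΔE = Δλ × 111317 × cos(-33.03631°) = +0.00219 × 111317 × 0.838325 = 204.4 m.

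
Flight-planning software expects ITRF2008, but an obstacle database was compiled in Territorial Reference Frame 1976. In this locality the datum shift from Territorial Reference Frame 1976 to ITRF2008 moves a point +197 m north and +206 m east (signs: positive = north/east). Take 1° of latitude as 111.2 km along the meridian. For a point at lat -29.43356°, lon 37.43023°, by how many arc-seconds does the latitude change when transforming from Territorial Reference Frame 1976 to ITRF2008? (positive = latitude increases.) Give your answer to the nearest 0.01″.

Δφ = 6.38″

1° of latitude = 111.2 km, so Δφ = 197.0 / 111200 = 0.0017716° = 6.378″.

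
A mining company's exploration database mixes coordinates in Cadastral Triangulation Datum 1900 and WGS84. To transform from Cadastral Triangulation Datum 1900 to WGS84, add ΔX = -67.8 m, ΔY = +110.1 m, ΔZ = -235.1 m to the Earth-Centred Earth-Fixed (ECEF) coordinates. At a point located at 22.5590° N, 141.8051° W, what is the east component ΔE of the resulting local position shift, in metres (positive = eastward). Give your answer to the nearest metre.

ΔE = -128 m

The local east axis at (φ, λ) is (−sin λ, cos λ, 0), so ΔE = −sin(-141.8051°)·(-67.8) + cos(-141.8051°)·110.1 = -128.45 m.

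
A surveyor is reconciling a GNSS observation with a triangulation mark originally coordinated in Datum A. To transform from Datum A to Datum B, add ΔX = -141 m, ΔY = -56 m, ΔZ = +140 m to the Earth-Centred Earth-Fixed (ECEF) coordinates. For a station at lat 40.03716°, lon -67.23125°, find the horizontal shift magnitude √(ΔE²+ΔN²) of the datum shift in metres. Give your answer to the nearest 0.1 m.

The local east axis at (φ, λ) is (−sin λ, cos λ, 0), so ΔE = −sin(-67.23125°)·(-141) + cos(-67.23125°)·(-56) = -151.69 m.
The local north axis is (−sin φ cos λ, −sin φ sin λ, cos φ), giving ΔN = 35.103 − 33.217 + 107.188 = 109.07 m.
Horizontal magnitude = √(ΔE² + ΔN²) = √((-151.69)² + 109.07²) = 186.83 m.

186.8 m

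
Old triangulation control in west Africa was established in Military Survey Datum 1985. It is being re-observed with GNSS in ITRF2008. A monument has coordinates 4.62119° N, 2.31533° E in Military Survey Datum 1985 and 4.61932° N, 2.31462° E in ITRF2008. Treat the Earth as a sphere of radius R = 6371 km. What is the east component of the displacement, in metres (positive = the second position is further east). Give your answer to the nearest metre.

Δφ = 4.61932° − 4.62119° = -0.00187°; Δλ = 2.31462° − 2.31533° = -0.00071°.
1° along a meridian = πR/180 = 111195 m.
ΔN = Δφ × 111195 = -207.9 m; ΔE = Δλ × 111195 × cos(4.62119°) = -0.00071 × 111195 × 0.996749 = -78.7 m.

ΔE = -79 m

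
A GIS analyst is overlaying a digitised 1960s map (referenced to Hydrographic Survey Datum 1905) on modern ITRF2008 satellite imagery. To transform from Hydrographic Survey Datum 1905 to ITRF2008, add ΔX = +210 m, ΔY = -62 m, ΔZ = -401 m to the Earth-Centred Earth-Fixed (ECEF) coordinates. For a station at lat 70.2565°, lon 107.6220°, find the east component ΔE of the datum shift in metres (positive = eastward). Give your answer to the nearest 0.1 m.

ΔE = -181.4 m

The local east axis at (φ, λ) is (−sin λ, cos λ, 0), so ΔE = −sin(107.6220°)·210 + cos(107.6220°)·(-62) = -181.38 m.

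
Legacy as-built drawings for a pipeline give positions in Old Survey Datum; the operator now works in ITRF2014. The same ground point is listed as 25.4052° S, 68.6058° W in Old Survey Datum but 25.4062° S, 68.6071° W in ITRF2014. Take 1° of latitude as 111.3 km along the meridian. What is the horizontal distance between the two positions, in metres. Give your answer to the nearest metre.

172 m

Δφ = -25.4062° − -25.4052° = -0.0010°; Δλ = -68.6071° − -68.6058° = -0.0013°.
ΔN = Δφ × 111300 = -111.3 m; ΔE = Δλ × 111300 × cos(-25.4052°) = -0.0013 × 111300 × 0.903296 = -130.7 m.
Distance = √(ΔE² + ΔN²) = √((-130.7)² + (-111.3)²) = 171.7 m.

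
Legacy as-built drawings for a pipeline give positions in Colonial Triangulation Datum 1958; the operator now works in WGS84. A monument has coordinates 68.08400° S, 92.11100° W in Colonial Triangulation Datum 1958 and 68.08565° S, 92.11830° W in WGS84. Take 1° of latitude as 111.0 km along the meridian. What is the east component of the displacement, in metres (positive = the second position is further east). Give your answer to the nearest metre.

Δφ = -68.08565° − -68.08400° = -0.00165°; Δλ = -92.11830° − -92.11100° = -0.00730°.
ΔN = Δφ × 111000 = -183.1 m; ΔE = Δλ × 111000 × cos(-68.08400°) = -0.00730 × 111000 × 0.373247 = -302.4 m.

ΔE = -302 m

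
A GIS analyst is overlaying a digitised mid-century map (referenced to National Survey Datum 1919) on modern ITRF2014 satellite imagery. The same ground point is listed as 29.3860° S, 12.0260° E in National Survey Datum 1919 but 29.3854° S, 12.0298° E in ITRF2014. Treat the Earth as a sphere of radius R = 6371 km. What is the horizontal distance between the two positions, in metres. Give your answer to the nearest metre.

Δφ = -29.3854° − -29.3860° = +0.0006°; Δλ = 12.0298° − 12.0260° = +0.0038°.
1° along a meridian = πR/180 = 111195 m.
ΔN = Δφ × 111195 = 66.7 m; ΔE = Δλ × 111195 × cos(-29.3860°) = +0.0038 × 111195 × 0.871334 = 368.2 m.
Distance = √(ΔE² + ΔN²) = √(368.2² + 66.7²) = 374.2 m.

374 m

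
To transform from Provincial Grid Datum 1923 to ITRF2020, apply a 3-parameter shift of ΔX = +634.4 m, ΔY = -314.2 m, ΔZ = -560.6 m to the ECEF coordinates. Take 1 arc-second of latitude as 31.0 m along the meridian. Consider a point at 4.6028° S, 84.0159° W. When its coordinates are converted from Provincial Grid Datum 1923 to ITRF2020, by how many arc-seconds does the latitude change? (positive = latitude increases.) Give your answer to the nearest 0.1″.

sin φ = -0.080248, cos φ = 0.996775, sin λ = -0.994551, cos λ = 0.104252.
North component: ΔN = −sin φ cos λ·ΔX − sin φ sin λ·ΔY + cos φ·ΔZ = −(-0.080248)(0.104252)(634.4) − (-0.080248)(-0.994551)(-314.2) + (0.996775)(-560.6) = -528.41 m.
1° of latitude spans 3600 × 31.00 = 111600 m, so Δφ = -528.41 / 111600 × 3600 = -17.045″.

Δφ = -17.0″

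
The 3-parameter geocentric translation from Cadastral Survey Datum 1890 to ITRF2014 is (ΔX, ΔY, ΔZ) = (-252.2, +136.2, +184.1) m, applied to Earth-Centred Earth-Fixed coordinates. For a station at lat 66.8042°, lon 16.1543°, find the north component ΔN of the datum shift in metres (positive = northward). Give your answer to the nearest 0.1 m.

ΔN = 260.3 m

At φ = 66.8042°, λ = 16.1543°: sin φ = 0.919164, cos φ = 0.393875, sin λ = 0.278225, cos λ = 0.960516.
ΔN = −sin φ cos λ·ΔX − sin φ sin λ·ΔY + cos φ·ΔZ = −(0.919164)(0.960516)(-252.2) − (0.919164)(0.278225)(136.2) + (0.393875)(184.1) = 260.34 m.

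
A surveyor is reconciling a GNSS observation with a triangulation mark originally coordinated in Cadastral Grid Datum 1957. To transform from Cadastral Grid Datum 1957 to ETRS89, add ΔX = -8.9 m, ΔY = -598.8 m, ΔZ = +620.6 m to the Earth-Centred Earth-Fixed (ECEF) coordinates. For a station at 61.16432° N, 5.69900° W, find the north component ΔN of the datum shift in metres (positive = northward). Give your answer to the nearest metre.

At φ = 61.16432°, λ = -5.69900°: sin φ = 0.876007, cos φ = 0.482299, sin λ = -0.099302, cos λ = 0.995057.
ΔN = −sin φ cos λ·ΔX − sin φ sin λ·ΔY + cos φ·ΔZ = −(0.876007)(0.995057)(-8.9) − (0.876007)(-0.099302)(-598.8) + (0.482299)(620.6) = 254.98 m.

ΔN = 255 m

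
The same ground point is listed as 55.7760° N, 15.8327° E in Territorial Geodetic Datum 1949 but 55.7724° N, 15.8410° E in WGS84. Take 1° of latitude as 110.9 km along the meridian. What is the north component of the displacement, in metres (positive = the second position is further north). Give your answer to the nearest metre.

ΔN = -399 m

Δφ = 55.7724° − 55.7760° = -0.0036°; Δλ = 15.8410° − 15.8327° = +0.0083°.
ΔN = Δφ × 110900 = -399.2 m; ΔE = Δλ × 110900 × cos(55.7760°) = +0.0083 × 110900 × 0.562430 = 517.7 m.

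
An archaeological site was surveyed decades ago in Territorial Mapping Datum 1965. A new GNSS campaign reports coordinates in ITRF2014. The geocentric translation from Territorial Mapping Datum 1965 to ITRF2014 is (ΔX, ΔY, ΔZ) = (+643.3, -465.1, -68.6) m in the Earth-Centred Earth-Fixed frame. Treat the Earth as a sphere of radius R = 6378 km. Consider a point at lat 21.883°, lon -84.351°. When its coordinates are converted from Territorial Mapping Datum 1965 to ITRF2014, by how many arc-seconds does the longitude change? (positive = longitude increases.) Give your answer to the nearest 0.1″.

Δλ = 20.7″

sin φ = 0.372712, cos φ = 0.927947, sin λ = -0.995144, cos λ = 0.098434.
East component: ΔE = −sin λ·ΔX + cos λ·ΔY = −(-0.995144)(643.3) + (0.098434)(-465.1) = 594.39 m.
1° of latitude spans πR/180 = 111317 m; at latitude φ, 1° of longitude spans that × cos φ = 103296.4 m, so Δλ = 594.39 / 103296.4 × 3600 = 20.715″.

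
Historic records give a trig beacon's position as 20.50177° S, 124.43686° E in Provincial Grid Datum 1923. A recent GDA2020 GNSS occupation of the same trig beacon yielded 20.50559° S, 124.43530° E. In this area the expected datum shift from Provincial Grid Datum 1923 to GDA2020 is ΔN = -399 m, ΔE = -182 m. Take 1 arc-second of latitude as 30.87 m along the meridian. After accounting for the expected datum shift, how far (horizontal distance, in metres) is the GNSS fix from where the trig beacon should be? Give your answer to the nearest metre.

Observed coordinate differences: Δφ = -0.00382°, Δλ = -0.00156°.
Converting to metres (1° lat = 111132 m, cos φ = 0.936661): observed ΔN = -424.5 m, observed ΔE = -162.4 m.
Subtracting the expected shift leaves a residual of -424.5 − (-399) = -25.5 m north and -162.4 − (-182) = 19.6 m east.
Residual distance = √((-25.5)² + 19.6²) = 32.2 m.

32 m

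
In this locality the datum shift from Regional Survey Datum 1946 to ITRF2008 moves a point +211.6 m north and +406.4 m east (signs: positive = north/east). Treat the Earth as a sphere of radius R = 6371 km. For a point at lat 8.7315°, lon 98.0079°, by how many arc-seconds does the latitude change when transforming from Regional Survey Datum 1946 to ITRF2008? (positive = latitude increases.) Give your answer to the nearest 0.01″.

Δφ = 6.85″

On a sphere of radius R, 1 rad of latitude = R, so Δφ = ΔN / R = 211.6 / 6371000 = 3.3213e-05 rad = 6.851″.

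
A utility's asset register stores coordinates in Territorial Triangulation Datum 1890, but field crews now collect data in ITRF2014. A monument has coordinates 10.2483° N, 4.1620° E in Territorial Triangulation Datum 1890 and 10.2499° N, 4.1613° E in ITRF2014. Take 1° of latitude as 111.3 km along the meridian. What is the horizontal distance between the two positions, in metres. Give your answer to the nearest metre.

Δφ = 10.2499° − 10.2483° = +0.0016°; Δλ = 4.1613° − 4.1620° = -0.0007°.
ΔN = Δφ × 111300 = 178.1 m; ΔE = Δλ × 111300 × cos(10.2483°) = -0.0007 × 111300 × 0.984046 = -76.7 m.
Distance = √(ΔE² + ΔN²) = √((-76.7)² + 178.1²) = 193.9 m.

194 m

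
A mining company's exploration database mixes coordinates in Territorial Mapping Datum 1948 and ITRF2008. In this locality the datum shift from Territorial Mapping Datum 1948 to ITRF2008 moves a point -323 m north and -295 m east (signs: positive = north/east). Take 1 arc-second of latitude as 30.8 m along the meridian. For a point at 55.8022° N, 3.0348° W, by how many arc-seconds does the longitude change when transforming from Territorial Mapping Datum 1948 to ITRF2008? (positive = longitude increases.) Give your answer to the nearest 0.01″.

Δλ = -17.04″

At latitude 55.8022°, cos φ = 0.562052.
1″ of longitude at this latitude = 30.80 × cos φ = 17.3112 m, so Δλ = -295.0 / 17.3112 = -17.041″.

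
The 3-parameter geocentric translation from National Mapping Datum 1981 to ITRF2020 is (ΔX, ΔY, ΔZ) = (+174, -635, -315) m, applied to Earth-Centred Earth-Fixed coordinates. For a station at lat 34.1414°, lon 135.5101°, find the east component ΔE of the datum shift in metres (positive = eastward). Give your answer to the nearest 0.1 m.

ΔE = 331.1 m

The local east axis at (φ, λ) is (−sin λ, cos λ, 0), so ΔE = −sin(135.5101°)·174 + cos(135.5101°)·(-635) = 331.06 m.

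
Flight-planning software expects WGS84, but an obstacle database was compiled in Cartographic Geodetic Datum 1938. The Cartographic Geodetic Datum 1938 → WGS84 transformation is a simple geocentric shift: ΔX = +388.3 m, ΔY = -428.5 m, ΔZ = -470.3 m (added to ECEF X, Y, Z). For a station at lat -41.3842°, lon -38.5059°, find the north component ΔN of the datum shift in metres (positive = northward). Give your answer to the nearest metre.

ΔN = 24 m

At φ = -41.3842°, λ = -38.5059°: sin φ = -0.661105, cos φ = 0.750293, sin λ = -0.622595, cos λ = 0.782544.
ΔN = −sin φ cos λ·ΔX − sin φ sin λ·ΔY + cos φ·ΔZ = −(-0.661105)(0.782544)(388.3) − (-0.661105)(-0.622595)(-428.5) + (0.750293)(-470.3) = 24.39 m.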